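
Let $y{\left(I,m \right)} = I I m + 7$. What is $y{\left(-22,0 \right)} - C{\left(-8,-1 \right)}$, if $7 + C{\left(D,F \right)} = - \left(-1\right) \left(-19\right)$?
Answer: $33$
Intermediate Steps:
$y{\left(I,m \right)} = 7 + m I^{2}$ ($y{\left(I,m \right)} = I^{2} m + 7 = m I^{2} + 7 = 7 + m I^{2}$)
$C{\left(D,F \right)} = -26$ ($C{\left(D,F \right)} = -7 - \left(-1\right) \left(-19\right) = -7 - 19 = -26$)
$y{\left(-22,0 \right)} - C{\left(-8,-1 \right)} = \left(7 + 0 \left(-22\right)^{2}\right) - -26 = \left(7 + 0 \cdot 484\right) + 26 = \left(7 + 0\right) + 26 = 7 + 26 = 33$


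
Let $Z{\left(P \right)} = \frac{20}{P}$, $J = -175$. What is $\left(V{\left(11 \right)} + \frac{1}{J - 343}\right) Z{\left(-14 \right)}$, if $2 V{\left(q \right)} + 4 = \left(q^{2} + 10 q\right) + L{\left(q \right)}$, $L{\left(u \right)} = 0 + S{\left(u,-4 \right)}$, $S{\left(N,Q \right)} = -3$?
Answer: $- \frac{290075}{1813} \approx -160.0$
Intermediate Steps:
$L{\left(u \right)} = -3$ ($L{\left(u \right)} = 0 - 3 = -3$)
$V{\left(q \right)} = - \frac{7}{2} + \frac{q^{2}}{2} + 5 q$ ($V{\left(q \right)} = -2 + \frac{\left(q^{2} + 10 q\right) - 3}{2} = -2 + \frac{-3 + q^{2} + 10 q}{2} = -2 + \left(- \frac{3}{2} + \frac{q^{2}}{2} + 5 q\right) = - \frac{7}{2} + \frac{q^{2}}{2} + 5 q$)
$\left(V{\left(11 \right)} + \frac{1}{J - 343}\right) Z{\left(-14 \right)} = \left(\left(- \frac{7}{2} + \frac{11^{2}}{2} + 5 \cdot 11\right) + \frac{1}{-175 - 343}\right) \frac{20}{-14} = \left(\left(- \frac{7}{2} + \frac{1}{2} \cdot 121 + 55\right) + \frac{1}{-518}\right) 20 \left(- \frac{1}{14}\right) = \left(\left(- \frac{7}{2} + \frac{121}{2} + 55\right) - \frac{1}{518}\right) \left(- \frac{10}{7}\right) = \left(112 - \frac{1}{518}\right) \left(- \frac{10}{7}\right) = \frac{58015}{518} \left(- \frac{10}{7}\right) = - \frac{290075}{1813}$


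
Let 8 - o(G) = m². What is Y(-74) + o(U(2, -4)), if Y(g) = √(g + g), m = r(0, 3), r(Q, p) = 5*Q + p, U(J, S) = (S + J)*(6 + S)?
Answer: -1 + 2*I*√37 ≈ -1.0 + 12.166*I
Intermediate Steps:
U(J, S) = (6 + S)*(J + S) (U(J, S) = (J + S)*(6 + S) = (6 + S)*(J + S))
r(Q, p) = p + 5*Q
m = 3 (m = 3 + 5*0 = 3 + 0 = 3)
Y(g) = √2*√g (Y(g) = √(2*g) = √2*√g)
o(G) = -1 (o(G) = 8 - 1*3² = 8 - 1*9 = 8 - 9 = -1)
Y(-74) + o(U(2, -4)) = √2*√(-74) - 1 = √2*(I*√74) - 1 = 2*I*√37 - 1 = -1 + 2*I*√37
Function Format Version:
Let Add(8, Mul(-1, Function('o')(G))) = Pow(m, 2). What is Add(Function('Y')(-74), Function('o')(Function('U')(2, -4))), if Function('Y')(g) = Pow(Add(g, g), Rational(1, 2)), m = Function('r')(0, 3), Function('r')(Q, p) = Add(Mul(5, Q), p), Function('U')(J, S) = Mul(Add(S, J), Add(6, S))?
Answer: Add(-1, Mul(2, I, Pow(37, Rational(1, 2)))) ≈ Add(-1.0000, Mul(12.166, I))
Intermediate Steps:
Function('U')(J, S) = Mul(Add(6, S), Add(J, S)) (Function('U')(J, S) = Mul(Add(J, S), Add(6, S)) = Mul(Add(6, S), Add(J, S)))
Function('r')(Q, p) = Add(p, Mul(5, Q))
m = 3 (m = Add(3, Mul(5, 0)) = Add(3, 0) = 3)
Function('Y')(g) = Mul(Pow(2, Rational(1, 2)), Pow(g, Rational(1, 2))) (Function('Y')(g) = Pow(Mul(2, g), Rational(1, 2)) = Mul(Pow(2, Rational(1, 2)), Pow(g, Rational(1, 2))))
Function('o')(G) = -1 (Function('o')(G) = Add(8, Mul(-1, Pow(3, 2))) = Add(8, Mul(-1, 9)) = Add(8, -9) = -1)
Add(Function('Y')(-74), Function('o')(Function('U')(2, -4))) = Add(Mul(Pow(2, Rational(1, 2)), Pow(-74, Rational(1, 2))), -1) = Add(Mul(Pow(2, Rational(1, 2)), Mul(I, Pow(74, Rational(1, 2)))), -1) = Add(Mul(2, I, Pow(37, Rational(1, 2))), -1) = Add(-1, Mul(2, I, Pow(37, Rational(1, 2))))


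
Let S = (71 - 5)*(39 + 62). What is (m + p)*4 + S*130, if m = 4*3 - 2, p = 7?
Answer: 866648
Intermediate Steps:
m = 10 (m = 12 - 2 = 10)
S = 6666 (S = 66*101 = 6666)
(m + p)*4 + S*130 = (10 + 7)*4 + 6666*130 = 17*4 + 866580 = 68 + 866580 = 866648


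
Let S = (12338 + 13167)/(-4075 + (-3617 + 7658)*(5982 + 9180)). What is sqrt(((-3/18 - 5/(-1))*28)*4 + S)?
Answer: sqrt(151131557361847863)/16708791 ≈ 23.267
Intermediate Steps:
S = 25505/61265567 (S = 25505/(-4075 + 4041*15162) = 25505/(-4075 + 61269642) = 25505/61265567 ≈ 0.00041630)
sqrt(((-3/18 - 5/(-1))*28)*4 + S) = sqrt(((-3/18 - 5/(-1))*28)*4 + 25505/61265567) = sqrt(((-3*1/18 - 5*(-1))*28)*4 + 25505/61265567) = sqrt(((-1/6 + 5)*28)*4 + 25505/61265567) = sqrt(((29/6)*28)*4 + 25505/61265567) = sqrt((406/3)*4 + 25505/61265567) = sqrt(1624/3 + 25505/61265567) = sqrt(99495357323/183796701) = sqrt(151131557361847863)/16708791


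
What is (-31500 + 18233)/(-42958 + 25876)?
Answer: 13267/17082 ≈ 0.77667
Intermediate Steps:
(-31500 + 18233)/(-42958 + 25876) = -13267/(-17082) = -13267*(-1/17082) = 13267/17082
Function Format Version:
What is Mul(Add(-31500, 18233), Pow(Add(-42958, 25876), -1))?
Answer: Rational(13267, 17082) ≈ 0.77667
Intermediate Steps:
Mul(Add(-31500, 18233), Pow(Add(-42958, 25876), -1)) = Mul(-13267, Pow(-17082, -1)) = Mul(-13267, Rational(-1, 17082)) = Rational(13267, 17082)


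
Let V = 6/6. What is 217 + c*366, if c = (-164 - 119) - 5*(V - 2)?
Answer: -101531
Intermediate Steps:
V = 1 (V = 6*(⅙) = 1)
c = -278 (c = (-164 - 119) - 5*(1 - 2) = -283 - 5*(-1) = -283 + 5 = -278)
217 + c*366 = 217 - 278*366 = 217 - 101748 = -101531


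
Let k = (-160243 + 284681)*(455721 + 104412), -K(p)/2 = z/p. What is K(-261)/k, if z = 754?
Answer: 26/313658236143 ≈ 8.2893e-11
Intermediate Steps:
K(p) = -1508/p
k = 69701830254 (k = 124438*560133 = 69701830254)
K(-261)/k = -1508/(-261)/69701830254 = -1508*(-1/261)*(1/69701830254) = (52/9)*(1/69701830254) = 26/313658236143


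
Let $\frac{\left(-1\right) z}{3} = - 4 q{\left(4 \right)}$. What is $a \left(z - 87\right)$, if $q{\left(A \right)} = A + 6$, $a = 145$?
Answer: $4785$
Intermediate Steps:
$q{\left(A \right)} = 6 + A$
$z = 120$ ($z = - 3 \left(- 4 \left(6 + 4\right)\right) = - 3 \left(\left(-4\right) 10\right) = \left(-3\right) \left(-40\right) = 120$)
$a \left(z - 87\right) = 145 \left(120 - 87\right) = 145 \cdot 33 = 4785$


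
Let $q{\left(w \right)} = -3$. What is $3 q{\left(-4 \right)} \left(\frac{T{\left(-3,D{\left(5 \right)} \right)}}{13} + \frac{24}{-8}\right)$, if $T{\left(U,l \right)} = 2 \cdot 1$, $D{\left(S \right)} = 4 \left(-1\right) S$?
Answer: $\frac{333}{13} \approx 25.615$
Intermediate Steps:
$D{\left(S \right)} = - 4 S$
$T{\left(U,l \right)} = 2$
$3 q{\left(-4 \right)} \left(\frac{T{\left(-3,D{\left(5 \right)} \right)}}{13} + \frac{24}{-8}\right) = 3 \left(-3\right) \left(\frac{2}{13} + \frac{24}{-8}\right) = - 9 \left(2 \cdot \frac{1}{13} + 24 \left(- \frac{1}{8}\right)\right) = - 9 \left(\frac{2}{13} - 3\right) = \left(-9\right) \left(- \frac{37}{13}\right) = \frac{333}{13}$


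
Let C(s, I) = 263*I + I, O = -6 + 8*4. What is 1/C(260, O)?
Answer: 1/6864 ≈ 0.00014569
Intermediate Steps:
O = 26 (O = -6 + 32 = 26)
C(s, I) = 264*I
1/C(260, O) = 1/(264*26) = 1/6864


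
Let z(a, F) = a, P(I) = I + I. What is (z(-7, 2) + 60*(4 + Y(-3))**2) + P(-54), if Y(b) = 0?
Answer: 845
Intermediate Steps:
P(I) = 2*I
(z(-7, 2) + 60*(4 + Y(-3))**2) + P(-54) = (-7 + 60*(4 + 0)**2) + 2*(-54) = (-7 + 60*4**2) - 108 = (-7 + 60*16) - 108 = (-7 + 960) - 108 = 953 - 108 = 845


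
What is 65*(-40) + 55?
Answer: -2545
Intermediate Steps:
65*(-40) + 55 = -2600 + 55 = -2545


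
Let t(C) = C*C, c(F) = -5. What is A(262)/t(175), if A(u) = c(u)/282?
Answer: -1/1727250 ≈ -5.7896e-7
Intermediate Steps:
t(C) = C²
A(u) = -5/282
A(262)/t(175) = -5/(282*(175²)) = -5/282/30625 = -5/282*1/30625 = -1/1727250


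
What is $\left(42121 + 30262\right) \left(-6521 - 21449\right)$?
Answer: $-2024552510$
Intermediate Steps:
$\left(42121 + 30262\right) \left(-6521 - 21449\right) = 72383 \left(-27970\right) = -2024552510$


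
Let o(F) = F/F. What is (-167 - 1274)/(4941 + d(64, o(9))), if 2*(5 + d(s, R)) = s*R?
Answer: -1441/4968 ≈ -0.29006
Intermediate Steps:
o(F) = 1
d(s, R) = -5 + R*s/2 (d(s, R) = -5 + (s*R)/2 = -5 + (R*s)/2 = -5 + R*s/2)
(-167 - 1274)/(4941 + d(64, o(9))) = (-167 - 1274)/(4941 + (-5 + (1/2)*1*64)) = -1441/(4941 + (-5 + 32)) = -1441/(4941 + 27) = -1441/4968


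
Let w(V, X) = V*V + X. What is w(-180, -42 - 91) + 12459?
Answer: 44726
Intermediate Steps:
w(V, X) = X + V**2 (w(V, X) = V**2 + X = X + V**2)
w(-180, -42 - 91) + 12459 = ((-42 - 91) + (-180)**2) + 12459 = (-133 + 32400) + 12459 = 32267 + 12459 = 44726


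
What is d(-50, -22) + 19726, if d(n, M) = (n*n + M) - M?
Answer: 22226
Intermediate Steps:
d(n, M) = n**2 (d(n, M) = (n**2 + M) - M = (M + n**2) - M = n**2)
d(-50, -22) + 19726 = (-50)**2 + 19726 = 2500 + 19726 = 22226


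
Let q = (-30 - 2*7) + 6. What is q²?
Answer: 1444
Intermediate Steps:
q = -38 (q = (-30 - 14) + 6 = -44 + 6 = -38)
q² = (-38)² = 1444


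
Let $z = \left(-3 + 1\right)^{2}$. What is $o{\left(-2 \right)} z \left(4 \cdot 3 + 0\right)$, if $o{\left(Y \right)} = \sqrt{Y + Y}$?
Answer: $96 i \approx 96.0 i$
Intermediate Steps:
$z = 4$ ($z = \left(-2\right)^{2} = 4$)
$o{\left(Y \right)} = \sqrt{2} \sqrt{Y}$ ($o{\left(Y \right)} = \sqrt{2 Y} = \sqrt{2} \sqrt{Y}$)
$o{\left(-2 \right)} z \left(4 \cdot 3 + 0\right) = \sqrt{2} \sqrt{-2} \cdot 4 \left(4 \cdot 3 + 0\right) = \sqrt{2} i \sqrt{2} \cdot 4 \left(12 + 0\right) = 2 i 4 \cdot 12 = 8 i 12 = 96 i$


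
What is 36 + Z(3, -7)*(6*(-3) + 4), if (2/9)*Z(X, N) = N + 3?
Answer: 288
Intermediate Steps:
Z(X, N) = 27/2 + 9*N/2 (Z(X, N) = 9*(N + 3)/2 = 9*(3 + N)/2 = 27/2 + 9*N/2)
36 + Z(3, -7)*(6*(-3) + 4) = 36 + (27/2 + (9/2)*(-7))*(6*(-3) + 4) = 36 + (27/2 - 63/2)*(-18 + 4) = 36 - 18*(-14) = 36 + 252 = 288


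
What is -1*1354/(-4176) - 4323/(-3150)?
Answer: 619943/365400 ≈ 1.6966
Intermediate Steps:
-1*1354/(-4176) - 4323/(-3150) = -1354*(-1/4176) - 4323*(-1/3150) = 677/2088 + 1441/1050 = 619943/365400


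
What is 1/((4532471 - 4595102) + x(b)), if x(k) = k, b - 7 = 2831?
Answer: -1/59793 ≈ -1.6724e-5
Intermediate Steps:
b = 2838 (b = 7 + 2831 = 2838)
1/((4532471 - 4595102) + x(b)) = 1/((4532471 - 4595102) + 2838) = 1/(-62631 + 2838) = 1/(-59793) = -1/59793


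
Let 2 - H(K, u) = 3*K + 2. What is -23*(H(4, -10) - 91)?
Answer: 2369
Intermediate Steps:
H(K, u) = -3*K (H(K, u) = 2 - (3*K + 2) = 2 - (2 + 3*K) = 2 + (-2 - 3*K) = -3*K)
-23*(H(4, -10) - 91) = -23*(-3*4 - 91) = -23*(-12 - 91) = -23*(-103) = 2369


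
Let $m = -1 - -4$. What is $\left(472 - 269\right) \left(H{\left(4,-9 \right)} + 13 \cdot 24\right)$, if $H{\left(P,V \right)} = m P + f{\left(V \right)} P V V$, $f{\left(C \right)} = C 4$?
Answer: $-2302020$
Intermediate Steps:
$m = 3$ ($m = -1 + 4 = 3$)
$f{\left(C \right)} = 4 C$
$H{\left(P,V \right)} = 3 P + 4 P V^{3}$ ($H{\left(P,V \right)} = 3 P + 4 V P V V = 3 P + 4 P V V V = 3 P + 4 P V^{2} V = 3 P + 4 P V^{3}$)
$\left(472 - 269\right) \left(H{\left(4,-9 \right)} + 13 \cdot 24\right) = \left(472 - 269\right) \left(4 \left(3 + 4 \left(-9\right)^{3}\right) + 13 \cdot 24\right) = 203 \left(4 \left(3 + 4 \left(-729\right)\right) + 312\right) = 203 \left(4 \left(3 - 2916\right) + 312\right) = 203 \left(4 \left(-2913\right) + 312\right) = 203 \left(-11652 + 312\right) = 203 \left(-11340\right) = -2302020$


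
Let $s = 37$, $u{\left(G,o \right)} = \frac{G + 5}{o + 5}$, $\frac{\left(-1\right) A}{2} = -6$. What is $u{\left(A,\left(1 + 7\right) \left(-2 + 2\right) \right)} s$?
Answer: $\frac{629}{5} \approx 125.8$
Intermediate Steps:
$A = 12$ ($A = \left(-2\right) \left(-6\right) = 12$)
$u{\left(G,o \right)} = \frac{5 + G}{5 + o}$
$u{\left(A,\left(1 + 7\right) \left(-2 + 2\right) \right)} s = \frac{5 + 12}{5 + \left(1 + 7\right) \left(-2 + 2\right)} 37 = \frac{1}{5 + 8 \cdot 0} \cdot 17 \cdot 37 = \frac{1}{5 + 0} \cdot 17 \cdot 37 = \frac{1}{5} \cdot 17 \cdot 37 = \frac{17}{5} \cdot 37 = \frac{629}{5}$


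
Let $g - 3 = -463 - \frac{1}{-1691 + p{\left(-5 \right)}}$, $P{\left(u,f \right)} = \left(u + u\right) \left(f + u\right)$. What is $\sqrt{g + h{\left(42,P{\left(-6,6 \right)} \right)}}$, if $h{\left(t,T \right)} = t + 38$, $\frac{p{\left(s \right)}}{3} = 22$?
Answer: $\frac{3 i \sqrt{4459715}}{325} \approx 19.494 i$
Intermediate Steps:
$P{\left(u,f \right)} = 2 u \left(f + u\right)$
$p{\left(s \right)} = 66$ ($p{\left(s \right)} = 3 \cdot 22 = 66$)
$h{\left(t,T \right)} = 38 + t$
$g = - \frac{747499}{1625}$ ($g = 3 - \left(463 + \frac{1}{-1691 + 66}\right) = 3 - \frac{752374}{1625} = - \frac{747499}{1625} \approx -460.0$)
$\sqrt{g + h{\left(42,P{\left(-6,6 \right)} \right)}} = \sqrt{- \frac{747499}{1625} + \left(38 + 42\right)} = \sqrt{- \frac{747499}{1625} + 80} = \sqrt{- \frac{617499}{1625}} = \frac{3 i \sqrt{4459715}}{325}$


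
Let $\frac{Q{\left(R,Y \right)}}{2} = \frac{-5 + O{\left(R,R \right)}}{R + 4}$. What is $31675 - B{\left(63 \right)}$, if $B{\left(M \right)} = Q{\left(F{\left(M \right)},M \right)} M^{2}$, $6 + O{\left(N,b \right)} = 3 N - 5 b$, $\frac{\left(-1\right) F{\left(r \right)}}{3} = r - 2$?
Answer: $\frac{8487815}{179} \approx 47418.0$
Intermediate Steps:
$F{\left(r \right)} = 6 - 3 r$ ($F{\left(r \right)} = - 3 \left(r - 2\right) = - 3 \left(-2 + r\right) = 6 - 3 r$)
$O{\left(N,b \right)} = -6 - 5 b + 3 N$ ($O{\left(N,b \right)} = -6 + \left(3 N - 5 b\right) = -6 + \left(- 5 b + 3 N\right) = -6 - 5 b + 3 N$)
$Q{\left(R,Y \right)} = \frac{2 \left(-11 - 2 R\right)}{4 + R}$ ($Q{\left(R,Y \right)} = 2 \frac{-5 - \left(6 + 2 R\right)}{R + 4} = 2 \frac{-5 - \left(6 + 2 R\right)}{4 + R} = 2 \frac{-11 - 2 R}{4 + R} = \frac{2 \left(-11 - 2 R\right)}{4 + R}$)
$B{\left(M \right)} = \frac{2 M^{2} \left(-23 + 6 M\right)}{10 - 3 M}$ ($B{\left(M \right)} = \frac{2 \left(-11 - 2 \left(6 - 3 M\right)\right)}{4 - \left(-6 + 3 M\right)} M^{2} = \frac{2 \left(-11 + \left(-12 + 6 M\right)\right)}{10 - 3 M} M^{2} = \frac{2 \left(-23 + 6 M\right)}{10 - 3 M} M^{2} = \frac{2 M^{2} \left(-23 + 6 M\right)}{10 - 3 M}$)
$31675 - B{\left(63 \right)} = 31675 - \frac{63^{2} \left(46 - 756\right)}{-10 + 3 \cdot 63} = 31675 - \frac{3969 \left(46 - 756\right)}{-10 + 189} = 31675 - 3969 \cdot \frac{1}{179} \left(-710\right) = 31675 - - \frac{2817990}{179} = 31675 + \frac{2817990}{179} = \frac{8487815}{179}$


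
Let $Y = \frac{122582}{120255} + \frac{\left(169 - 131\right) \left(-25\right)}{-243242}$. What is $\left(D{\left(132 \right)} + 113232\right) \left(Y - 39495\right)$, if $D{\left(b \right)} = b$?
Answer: $- \frac{21827122478660658264}{4875177785} \approx -4.4772 \cdot 10^{9}$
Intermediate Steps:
$Y = \frac{14965666547}{14625533355}$ ($Y = 122582 \cdot \frac{1}{120255} + 38 \left(-25\right) \left(- \frac{1}{243242}\right) = \frac{122582}{120255} - - \frac{475}{121621} = \frac{122582}{120255} + \frac{475}{121621} = \frac{14965666547}{14625533355} \approx 1.0233$)
$\left(D{\left(132 \right)} + 113232\right) \left(Y - 39495\right) = \left(132 + 113232\right) \left(\frac{14965666547}{14625533355} - 39495\right) = 113364 \left(- \frac{577620474189178}{14625533355}\right) = - \frac{21827122478660658264}{4875177785}$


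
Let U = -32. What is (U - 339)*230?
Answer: -85330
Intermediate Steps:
(U - 339)*230 = (-32 - 339)*230 = -371*230 = -85330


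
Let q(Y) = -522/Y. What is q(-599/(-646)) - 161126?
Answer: -96851686/599 ≈ -1.6169e+5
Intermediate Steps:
q(-599/(-646)) - 161126 = -522/((-599/(-646))) - 161126 = -522/((-599*(-1/646))) - 161126 = -522/599/646 - 161126 = -522*646/599 - 161126 = -337212/599 - 161126 = -96851686/599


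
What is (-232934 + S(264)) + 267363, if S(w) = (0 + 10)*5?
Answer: 34479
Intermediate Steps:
S(w) = 50 (S(w) = 10*5 = 50)
(-232934 + S(264)) + 267363 = (-232934 + 50) + 267363 = -232884 + 267363 = 34479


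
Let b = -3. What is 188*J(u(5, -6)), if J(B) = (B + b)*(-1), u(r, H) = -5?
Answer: 1504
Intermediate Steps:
J(B) = 3 - B (J(B) = (B - 3)*(-1) = (-3 + B)*(-1) = 3 - B)
188*J(u(5, -6)) = 188*(3 - 1*(-5)) = 188*(3 + 5) = 188*8 = 1504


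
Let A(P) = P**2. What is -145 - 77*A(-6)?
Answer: -2917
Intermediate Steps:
-145 - 77*A(-6) = -145 - 77*(-6)**2 = -145 - 77*36 = -145 - 2772 = -2917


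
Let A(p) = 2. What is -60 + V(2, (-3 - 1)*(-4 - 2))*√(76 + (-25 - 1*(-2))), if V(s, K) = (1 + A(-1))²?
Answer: -60 + 9*√53 ≈ 5.5210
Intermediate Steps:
V(s, K) = 9 (V(s, K) = (1 + 2)² = 3² = 9)
-60 + V(2, (-3 - 1)*(-4 - 2))*√(76 + (-25 - 1*(-2))) = -60 + 9*√(76 + (-25 - 1*(-2))) = -60 + 9*√(76 + (-25 + 2)) = -60 + 9*√(76 - 23) = -60 + 9*√53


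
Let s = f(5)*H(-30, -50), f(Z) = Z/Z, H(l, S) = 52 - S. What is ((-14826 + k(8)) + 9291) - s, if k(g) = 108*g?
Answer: -4773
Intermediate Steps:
f(Z) = 1
s = 102 (s = 1*(52 - 1*(-50)) = 1*(52 + 50) = 1*102 = 102)
((-14826 + k(8)) + 9291) - s = ((-14826 + 108*8) + 9291) - 1*102 = ((-14826 + 864) + 9291) - 102 = (-13962 + 9291) - 102 = -4671 - 102 = -4773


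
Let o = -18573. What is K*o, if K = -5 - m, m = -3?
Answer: 37146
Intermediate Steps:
K = -2 (K = -5 - 1*(-3) = -5 + 3 = -2)
K*o = -2*(-18573) = 37146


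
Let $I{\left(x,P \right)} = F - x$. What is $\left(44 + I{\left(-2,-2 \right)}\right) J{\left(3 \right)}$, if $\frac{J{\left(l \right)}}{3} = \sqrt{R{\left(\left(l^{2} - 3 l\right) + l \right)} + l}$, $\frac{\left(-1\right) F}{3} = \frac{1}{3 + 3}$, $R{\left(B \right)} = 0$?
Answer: $\frac{273 \sqrt{3}}{2} \approx 236.43$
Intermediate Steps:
$F = - \frac{1}{2}$ ($F = - \frac{3}{3 + 3} = - \frac{3}{6} = \left(-3\right) \frac{1}{6} = - \frac{1}{2} \approx -0.5$)
$I{\left(x,P \right)} = - \frac{1}{2} - x$
$J{\left(l \right)} = 3 \sqrt{l}$ ($J{\left(l \right)} = 3 \sqrt{0 + l} = 3 \sqrt{l}$)
$\left(44 + I{\left(-2,-2 \right)}\right) J{\left(3 \right)} = \left(44 - - \frac{3}{2}\right) 3 \sqrt{3} = \left(44 + \left(- \frac{1}{2} + 2\right)\right) 3 \sqrt{3} = \left(44 + \frac{3}{2}\right) 3 \sqrt{3} = \frac{91 \cdot 3 \sqrt{3}}{2} = \frac{273 \sqrt{3}}{2}$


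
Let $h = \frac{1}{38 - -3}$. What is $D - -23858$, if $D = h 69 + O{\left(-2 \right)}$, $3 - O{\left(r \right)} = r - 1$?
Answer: $\frac{978493}{41} \approx 23866.0$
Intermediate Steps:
$O{\left(r \right)} = 4 - r$ ($O{\left(r \right)} = 3 - \left(r - 1\right) = 3 - \left(-1 + r\right) = 4 - r$)
$h = \frac{1}{41}$ ($h = \frac{1}{38 + 3} = \frac{1}{41} \approx 0.02439$)
$D = \frac{315}{41}$ ($D = \frac{1}{41} \cdot 69 + \left(4 - -2\right) = \frac{69}{41} + \left(4 + 2\right) = \frac{69}{41} + 6 = \frac{315}{41} \approx 7.6829$)
$D - -23858 = \frac{315}{41} - -23858 = \frac{315}{41} + 23858 = \frac{978493}{41}$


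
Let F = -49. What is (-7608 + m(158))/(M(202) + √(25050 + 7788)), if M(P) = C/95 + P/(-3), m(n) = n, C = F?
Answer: -41057285250/2293346981 - 605126250*√32838/2293346981 ≈ -65.718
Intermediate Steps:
C = -49
M(P) = -49/95 - P/3 (M(P) = -49/95 + P/(-3) = -49*1/95 + P*(-⅓) = -49/95 - P/3)
(-7608 + m(158))/(M(202) + √(25050 + 7788)) = (-7608 + 158)/((-49/95 - ⅓*202) + √(25050 + 7788)) = -7450/((-49/95 - 202/3) + √32838) = -7450/(-19337/285 + √32838)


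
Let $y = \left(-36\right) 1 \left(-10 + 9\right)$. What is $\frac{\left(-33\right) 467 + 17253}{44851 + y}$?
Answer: $\frac{1842}{44887} \approx 0.041036$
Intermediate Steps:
$y = 36$ ($y = \left(-36\right) \left(-1\right) = 36$)
$\frac{\left(-33\right) 467 + 17253}{44851 + y} = \frac{\left(-33\right) 467 + 17253}{44851 + 36} = \frac{-15411 + 17253}{44887} = 1842 \cdot \frac{1}{44887} = \frac{1842}{44887}$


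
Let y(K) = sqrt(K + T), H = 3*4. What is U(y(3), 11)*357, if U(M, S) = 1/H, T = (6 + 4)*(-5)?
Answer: 119/4 ≈ 29.750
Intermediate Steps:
H = 12
T = -50 (T = 10*(-5) = -50)
y(K) = sqrt(-50 + K) (y(K) = sqrt(K - 50) = sqrt(-50 + K))
U(M, S) = 1/12
U(y(3), 11)*357 = (1/12)*357 = 119/4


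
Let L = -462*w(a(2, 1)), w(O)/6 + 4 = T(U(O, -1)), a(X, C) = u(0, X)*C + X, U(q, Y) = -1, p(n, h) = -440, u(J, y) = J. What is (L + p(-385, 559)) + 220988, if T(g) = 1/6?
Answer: 231174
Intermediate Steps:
a(X, C) = X (a(X, C) = 0*C + X = 0 + X = X)
T(g) = ⅙ (T(g) = 1*(⅙) = ⅙)
w(O) = -23 (w(O) = -24 + 6*(⅙) = -24 + 1 = -23)
L = 10626 (L = -462*(-23) = 10626)
(L + p(-385, 559)) + 220988 = (10626 - 440) + 220988 = 10186 + 220988 = 231174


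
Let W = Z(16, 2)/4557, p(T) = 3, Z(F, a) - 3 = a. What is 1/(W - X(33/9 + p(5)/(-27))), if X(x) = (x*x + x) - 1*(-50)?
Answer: -123039/8144743 ≈ -0.015107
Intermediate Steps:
Z(F, a) = 3 + a
X(x) = 50 + x + x² (X(x) = (x² + x) + 50 = (x + x²) + 50 = 50 + x + x²)
W = 5/4557 (W = (3 + 2)/4557 = 5*(1/4557) = 5/4557 ≈ 0.0010972)
1/(W - X(33/9 + p(5)/(-27))) = 1/(5/4557 - (50 + (33/9 + 3/(-27)) + (33/9 + 3/(-27))²)) = 1/(5/4557 - (50 + (33*(⅑) + 3*(-1/27)) + (33*(⅑) + 3*(-1/27))²)) = 1/(5/4557 - (50 + (11/3 - ⅑) + (11/3 - ⅑)²)) = 1/(5/4557 - (50 + 32/9 + (32/9)²)) = 1/(5/4557 - (50 + 32/9 + 1024/81)) = 1/(5/4557 - 1*5362/81) = 1/(5/4557 - 5362/81) = 1/(-8144743/123039) = -123039/8144743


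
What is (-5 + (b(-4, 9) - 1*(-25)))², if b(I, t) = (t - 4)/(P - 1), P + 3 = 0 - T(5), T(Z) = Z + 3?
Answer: 55225/144 ≈ 383.51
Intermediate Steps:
T(Z) = 3 + Z
P = -11 (P = -3 + (0 - (3 + 5)) = -3 + (0 - 1*8) = -3 + (0 - 8) = -3 - 8 = -11)
b(I, t) = ⅓ - t/12 (b(I, t) = (t - 4)/(-11 - 1) = (-4 + t)/(-12) = (-4 + t)*(-1/12) = ⅓ - t/12)
(-5 + (b(-4, 9) - 1*(-25)))² = (-5 + ((⅓ - 1/12*9) - 1*(-25)))² = (-5 + ((⅓ - ¾) + 25))² = (-5 + (-5/12 + 25))² = (-5 + 295/12)² = (235/12)² = 55225/144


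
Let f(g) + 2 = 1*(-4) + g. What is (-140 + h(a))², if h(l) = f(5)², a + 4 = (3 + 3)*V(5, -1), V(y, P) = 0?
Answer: 19321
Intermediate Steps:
f(g) = -6 + g (f(g) = -2 + (1*(-4) + g) = -2 + (-4 + g) = -6 + g)
a = -4 (a = -4 + (3 + 3)*0 = -4 + 6*0 = -4 + 0 = -4)
h(l) = 1 (h(l) = (-6 + 5)² = (-1)² = 1)
(-140 + h(a))² = (-140 + 1)² = (-139)² = 19321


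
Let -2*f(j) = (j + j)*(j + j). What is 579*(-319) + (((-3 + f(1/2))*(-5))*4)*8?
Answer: -184141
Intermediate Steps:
f(j) = -2*j² (f(j) = -(j + j)*(j + j)/2 = -2*j*2*j/2 = -2*j²)
579*(-319) + (((-3 + f(1/2))*(-5))*4)*8 = 579*(-319) + (((-3 - 2*(1/2)²)*(-5))*4)*8 = -184701 + (((-3 - 2*(½)²)*(-5))*4)*8 = -184701 + (((-3 - 2*¼)*(-5))*4)*8 = -184701 + (((-3 - ½)*(-5))*4)*8 = -184701 + (-7/2*(-5)*4)*8 = -184701 + ((35/2)*4)*8 = -184701 + 70*8 = -184701 + 560 = -184141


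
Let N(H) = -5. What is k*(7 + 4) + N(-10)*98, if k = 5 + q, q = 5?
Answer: -380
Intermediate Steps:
k = 10 (k = 5 + 5 = 10)
k*(7 + 4) + N(-10)*98 = 10*(7 + 4) - 5*98 = 10*11 - 490 = 110 - 490 = -380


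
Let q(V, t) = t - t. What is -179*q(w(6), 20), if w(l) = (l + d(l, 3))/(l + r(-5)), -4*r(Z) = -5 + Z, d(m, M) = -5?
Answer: 0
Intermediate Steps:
r(Z) = 5/4 - Z/4 (r(Z) = -(-5 + Z)/4 = 5/4 - Z/4)
w(l) = (-5 + l)/(5/2 + l) (w(l) = (l - 5)/(l + (5/4 - 1/4*(-5))) = (-5 + l)/(l + (5/4 + 5/4)) = (-5 + l)/(l + 5/2) = (-5 + l)/(5/2 + l))
q(V, t) = 0
-179*q(w(6), 20) = -179*0 = 0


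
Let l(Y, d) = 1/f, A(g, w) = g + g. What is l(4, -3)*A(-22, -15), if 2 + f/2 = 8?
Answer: -11/3 ≈ -3.6667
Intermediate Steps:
f = 12 (f = -4 + 2*8 = -4 + 16 = 12)
A(g, w) = 2*g
l(Y, d) = 1/12
l(4, -3)*A(-22, -15) = (2*(-22))/12 = (1/12)*(-44) = -11/3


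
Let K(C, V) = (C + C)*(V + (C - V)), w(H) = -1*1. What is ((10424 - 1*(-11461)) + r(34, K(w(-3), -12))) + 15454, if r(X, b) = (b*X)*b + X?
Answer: 37509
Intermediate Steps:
w(H) = -1
K(C, V) = 2*C**2 (K(C, V) = (2*C)*C = 2*C**2)
r(X, b) = X + X*b**2 (r(X, b) = (X*b)*b + X = X*b**2 + X = X + X*b**2)
((10424 - 1*(-11461)) + r(34, K(w(-3), -12))) + 15454 = ((10424 - 1*(-11461)) + 34*(1 + (2*(-1)**2)**2)) + 15454 = ((10424 + 11461) + 34*(1 + (2*1)**2)) + 15454 = (21885 + 34*(1 + 2**2)) + 15454 = (21885 + 34*(1 + 4)) + 15454 = (21885 + 34*5) + 15454 = (21885 + 170) + 15454 = 22055 + 15454 = 37509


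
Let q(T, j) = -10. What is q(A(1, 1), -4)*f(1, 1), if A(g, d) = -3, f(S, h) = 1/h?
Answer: -10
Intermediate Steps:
q(A(1, 1), -4)*f(1, 1) = -10/1 = -10*1 = -10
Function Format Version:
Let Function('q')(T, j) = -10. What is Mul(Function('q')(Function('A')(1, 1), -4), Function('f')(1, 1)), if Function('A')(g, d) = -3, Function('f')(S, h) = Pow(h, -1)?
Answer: -10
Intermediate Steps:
Mul(Function('q')(Function('A')(1, 1), -4), Function('f')(1, 1)) = Mul(-10, Pow(1, -1)) = Mul(-10, 1) = -10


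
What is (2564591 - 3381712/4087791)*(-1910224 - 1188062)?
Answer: -3608989778799735326/454199 ≈ -7.9458e+12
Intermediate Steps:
(2564591 - 3381712/4087791)*(-1910224 - 1188062) = (2564591 - 3381712*1/4087791)*(-3098286) = (2564591 - 3381712/4087791)*(-3098286) = (10483508626769/4087791)*(-3098286) = -3608989778799735326/454199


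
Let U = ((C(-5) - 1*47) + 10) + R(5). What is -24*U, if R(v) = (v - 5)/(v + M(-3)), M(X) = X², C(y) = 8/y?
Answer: 4632/5 ≈ 926.40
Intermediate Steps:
R(v) = (-5 + v)/(9 + v) (R(v) = (v - 5)/(v + (-3)²) = (-5 + v)/(v + 9) = (-5 + v)/(9 + v))
U = -193/5 (U = ((8/(-5) - 1*47) + 10) + (-5 + 5)/(9 + 5) = ((8*(-⅕) - 47) + 10) + 0/14 = ((-8/5 - 47) + 10) + (1/14)*0 = (-243/5 + 10) + 0 = -193/5 + 0 = -193/5 ≈ -38.600)
-24*U = -24*(-193/5) = 4632/5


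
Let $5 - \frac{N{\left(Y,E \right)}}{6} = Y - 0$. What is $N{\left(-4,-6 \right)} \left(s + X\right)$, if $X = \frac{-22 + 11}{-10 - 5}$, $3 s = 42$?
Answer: $\frac{3978}{5} \approx 795.6$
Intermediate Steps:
$N{\left(Y,E \right)} = 30 - 6 Y$ ($N{\left(Y,E \right)} = 30 - 6 \left(Y - 0\right) = 30 - 6 \left(Y + 0\right) = 30 - 6 Y$)
$s = 14$ ($s = \frac{1}{3} \cdot 42 = 14$)
$X = \frac{11}{15}$ ($X = - \frac{11}{-15} = \left(-11\right) \left(- \frac{1}{15}\right) = \frac{11}{15} \approx 0.73333$)
$N{\left(-4,-6 \right)} \left(s + X\right) = \left(30 - -24\right) \left(14 + \frac{11}{15}\right) = \left(30 + 24\right) \frac{221}{15} = 54 \cdot \frac{221}{15} = \frac{3978}{5}$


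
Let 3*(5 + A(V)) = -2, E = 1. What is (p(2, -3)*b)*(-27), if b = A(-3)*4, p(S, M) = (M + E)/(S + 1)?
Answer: -408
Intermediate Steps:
A(V) = -17/3 (A(V) = -5 + (1/3)*(-2) = -5 - 2/3 = -17/3)
p(S, M) = (1 + M)/(1 + S) (p(S, M) = (M + 1)/(S + 1) = (1 + M)/(1 + S))
b = -68/3 (b = -17/3*4 = -68/3 ≈ -22.667)
(p(2, -3)*b)*(-27) = (((1 - 3)/(1 + 2))*(-68/3))*(-27) = ((-2/3)*(-68/3))*(-27) = (((1/3)*(-2))*(-68/3))*(-27) = -2/3*(-68/3)*(-27) = (136/9)*(-27) = -408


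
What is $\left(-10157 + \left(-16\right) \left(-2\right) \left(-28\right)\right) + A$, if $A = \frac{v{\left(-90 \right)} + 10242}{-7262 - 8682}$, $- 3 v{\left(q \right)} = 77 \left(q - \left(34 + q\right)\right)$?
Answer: $- \frac{66090055}{5979} \approx -11054.0$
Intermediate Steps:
$v{\left(q \right)} = \frac{2618}{3}$ ($v{\left(q \right)} = - \frac{77 \left(q - \left(34 + q\right)\right)}{3} = - \frac{77 \left(-34\right)}{3} = \left(- \frac{1}{3}\right) \left(-2618\right) = \frac{2618}{3}$)
$A = - \frac{4168}{5979}$ ($A = \frac{\frac{2618}{3} + 10242}{-7262 - 8682} = \frac{33344}{3 \left(-15944\right)} = \frac{33344}{3} \left(- \frac{1}{15944}\right) = - \frac{4168}{5979} \approx -0.69711$)
$\left(-10157 + \left(-16\right) \left(-2\right) \left(-28\right)\right) + A = \left(-10157 + \left(-16\right) \left(-2\right) \left(-28\right)\right) - \frac{4168}{5979} = \left(-10157 + 32 \left(-28\right)\right) - \frac{4168}{5979} = \left(-10157 - 896\right) - \frac{4168}{5979} = -11053 - \frac{4168}{5979} = - \frac{66090055}{5979}$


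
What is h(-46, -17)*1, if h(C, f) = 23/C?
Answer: -½ ≈ -0.50000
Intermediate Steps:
h(-46, -17)*1 = (23/(-46))*1 = (23*(-1/46))*1 = -½*1 = -½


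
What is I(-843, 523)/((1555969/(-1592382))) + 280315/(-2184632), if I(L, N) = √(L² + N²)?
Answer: -280315/2184632 - 1592382*√984178/1555969 ≈ -1015.4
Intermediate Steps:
I(-843, 523)/((1555969/(-1592382))) + 280315/(-2184632) = √((-843)² + 523²)/((1555969/(-1592382))) + 280315/(-2184632) = √(710649 + 273529)/((1555969*(-1/1592382))) + 280315*(-1/2184632) = √984178/(-1555969/1592382) - 280315/2184632 = √984178*(-1592382/1555969) - 280315/2184632 = -1592382*√984178/1555969 - 280315/2184632 = -280315/2184632 - 1592382*√984178/1555969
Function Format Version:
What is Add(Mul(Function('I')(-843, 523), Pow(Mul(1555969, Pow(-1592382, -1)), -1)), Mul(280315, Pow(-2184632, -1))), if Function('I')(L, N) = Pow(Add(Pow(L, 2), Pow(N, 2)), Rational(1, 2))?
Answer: Add(Rational(-280315, 2184632), Mul(Rational(-1592382, 1555969), Pow(984178, Rational(1, 2)))) ≈ -1015.4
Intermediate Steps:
Add(Mul(Function('I')(-843, 523), Pow(Mul(1555969, Pow(-1592382, -1)), -1)), Mul(280315, Pow(-2184632, -1))) = Add(Mul(Pow(Add(Pow(-843, 2), Pow(523, 2)), Rational(1, 2)), Pow(Mul(1555969, Pow(-1592382, -1)), -1)), Mul(280315, Pow(-2184632, -1))) = Add(Mul(Pow(Add(710649, 273529), Rational(1, 2)), Pow(Mul(1555969, Rational(-1, 1592382)), -1)), Mul(280315, Rational(-1, 2184632))) = Add(Mul(Pow(984178, Rational(1, 2)), Pow(Rational(-1555969, 1592382), -1)), Rational(-280315, 2184632)) = Add(Mul(Pow(984178, Rational(1, 2)), Rational(-1592382, 1555969)), Rational(-280315, 2184632)) = Add(Mul(Rational(-1592382, 1555969), Pow(984178, Rational(1, 2))), Rational(-280315, 2184632)) = Add(Rational(-280315, 2184632), Mul(Rational(-1592382, 1555969), Pow(984178, Rational(1, 2))))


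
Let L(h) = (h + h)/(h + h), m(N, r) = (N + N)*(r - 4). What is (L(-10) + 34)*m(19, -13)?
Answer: -22610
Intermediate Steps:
m(N, r) = 2*N*(-4 + r) (m(N, r) = (2*N)*(-4 + r) = 2*N*(-4 + r))
L(h) = 1 (L(h) = (2*h)/((2*h)) = (2*h)*(1/(2*h)) = 1)
(L(-10) + 34)*m(19, -13) = (1 + 34)*(2*19*(-4 - 13)) = 35*(2*19*(-17)) = 35*(-646) = -22610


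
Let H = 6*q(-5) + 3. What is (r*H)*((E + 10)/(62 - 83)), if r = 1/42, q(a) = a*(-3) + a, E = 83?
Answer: -93/14 ≈ -6.6429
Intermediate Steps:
q(a) = -2*a (q(a) = -3*a + a = -2*a)
H = 63 (H = 6*(-2*(-5)) + 3 = 6*10 + 3 = 60 + 3 = 63)
r = 1/42 ≈ 0.023810
(r*H)*((E + 10)/(62 - 83)) = ((1/42)*63)*((83 + 10)/(62 - 83)) = 3*(93/(-21))/2 = 3*(93*(-1/21))/2 = (3/2)*(-31/7) = -93/14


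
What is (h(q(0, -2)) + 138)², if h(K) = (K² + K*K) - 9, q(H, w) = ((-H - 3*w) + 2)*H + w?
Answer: 18769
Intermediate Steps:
q(H, w) = w + H*(2 - H - 3*w) (q(H, w) = (2 - H - 3*w)*H + w = H*(2 - H - 3*w) + w = w + H*(2 - H - 3*w))
h(K) = -9 + 2*K² (h(K) = (K² + K²) - 9 = 2*K² - 9 = -9 + 2*K²)
(h(q(0, -2)) + 138)² = ((-9 + 2*(-2 - 1*0² + 2*0 - 3*0*(-2))²) + 138)² = ((-9 + 2*(-2 - 1*0 + 0 + 0)²) + 138)² = ((-9 + 2*(-2 + 0 + 0 + 0)²) + 138)² = ((-9 + 2*(-2)²) + 138)² = ((-9 + 2*4) + 138)² = ((-9 + 8) + 138)² = (-1 + 138)² = 137² = 18769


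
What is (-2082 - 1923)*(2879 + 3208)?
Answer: -24378435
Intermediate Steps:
(-2082 - 1923)*(2879 + 3208) = -4005*6087 = -24378435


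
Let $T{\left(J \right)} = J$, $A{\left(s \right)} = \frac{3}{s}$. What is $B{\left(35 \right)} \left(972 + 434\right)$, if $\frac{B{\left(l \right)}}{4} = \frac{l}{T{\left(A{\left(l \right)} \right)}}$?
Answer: $\frac{6889400}{3} \approx 2.2965 \cdot 10^{6}$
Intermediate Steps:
$B{\left(l \right)} = \frac{4 l^{2}}{3}$ ($B{\left(l \right)} = 4 \frac{l}{3 \frac{1}{l}} = 4 l \frac{l}{3} = 4 \frac{l^{2}}{3} = \frac{4 l^{2}}{3}$)
$B{\left(35 \right)} \left(972 + 434\right) = \frac{4 \cdot 35^{2}}{3} \left(972 + 434\right) = \frac{4}{3} \cdot 1225 \cdot 1406 = \frac{4900}{3} \cdot 1406 = \frac{6889400}{3}$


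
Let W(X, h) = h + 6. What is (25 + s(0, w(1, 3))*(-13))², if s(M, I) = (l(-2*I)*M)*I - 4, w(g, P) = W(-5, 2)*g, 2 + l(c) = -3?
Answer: 5929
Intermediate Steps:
W(X, h) = 6 + h
l(c) = -5 (l(c) = -2 - 3 = -5)
w(g, P) = 8*g (w(g, P) = (6 + 2)*g = 8*g)
s(M, I) = -4 - 5*I*M (s(M, I) = (-5*M)*I - 4 = -5*I*M - 4 = -4 - 5*I*M)
(25 + s(0, w(1, 3))*(-13))² = (25 + (-4 - 5*8*1*0)*(-13))² = (25 + (-4 - 5*8*0)*(-13))² = (25 + (-4 + 0)*(-13))² = (25 - 4*(-13))² = (25 + 52)² = 77² = 5929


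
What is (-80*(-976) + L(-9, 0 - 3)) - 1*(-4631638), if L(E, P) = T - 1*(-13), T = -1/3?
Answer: 14129192/3 ≈ 4.7097e+6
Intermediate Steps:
T = -1/3 (T = -1*1/3 = -1/3 ≈ -0.33333)
L(E, P) = 38/3 (L(E, P) = -1/3 - 1*(-13) = -1/3 + 13 = 38/3)
(-80*(-976) + L(-9, 0 - 3)) - 1*(-4631638) = (-80*(-976) + 38/3) - 1*(-4631638) = (78080 + 38/3) + 4631638 = 234278/3 + 4631638 = 14129192/3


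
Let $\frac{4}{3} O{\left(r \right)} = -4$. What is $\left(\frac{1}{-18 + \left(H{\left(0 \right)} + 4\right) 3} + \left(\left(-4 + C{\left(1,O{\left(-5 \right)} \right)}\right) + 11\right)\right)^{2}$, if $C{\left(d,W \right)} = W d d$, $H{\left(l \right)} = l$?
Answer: $\frac{529}{36} \approx 14.694$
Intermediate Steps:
$O{\left(r \right)} = -3$ ($O{\left(r \right)} = \frac{3}{4} \left(-4\right) = -3$)
$C{\left(d,W \right)} = W d^{2}$
$\left(\frac{1}{-18 + \left(H{\left(0 \right)} + 4\right) 3} + \left(\left(-4 + C{\left(1,O{\left(-5 \right)} \right)}\right) + 11\right)\right)^{2} = \left(\frac{1}{-18 + \left(0 + 4\right) 3} + \left(\left(-4 - 3 \cdot 1^{2}\right) + 11\right)\right)^{2} = \left(\frac{1}{-18 + 4 \cdot 3} + \left(\left(-4 - 3\right) + 11\right)\right)^{2} = \left(\frac{1}{-18 + 12} + \left(\left(-4 - 3\right) + 11\right)\right)^{2} = \left(\frac{1}{-6} + \left(-7 + 11\right)\right)^{2} = \left(- \frac{1}{6} + 4\right)^{2} = \left(\frac{23}{6}\right)^{2} = \frac{529}{36}$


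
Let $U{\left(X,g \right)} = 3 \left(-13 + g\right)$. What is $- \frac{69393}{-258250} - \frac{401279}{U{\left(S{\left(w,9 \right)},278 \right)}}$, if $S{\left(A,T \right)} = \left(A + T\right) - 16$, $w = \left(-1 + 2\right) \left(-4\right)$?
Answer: $- \frac{20715026863}{41061750} \approx -504.48$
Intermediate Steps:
$w = -4$ ($w = 1 \left(-4\right) = -4$)
$S{\left(A,T \right)} = -16 + A + T$
$U{\left(X,g \right)} = -39 + 3 g$
$- \frac{69393}{-258250} - \frac{401279}{U{\left(S{\left(w,9 \right)},278 \right)}} = - \frac{69393}{-258250} - \frac{401279}{-39 + 3 \cdot 278} = \left(-69393\right) \left(- \frac{1}{258250}\right) - \frac{401279}{-39 + 834} = \frac{69393}{258250} - \frac{401279}{795} = - \frac{20715026863}{41061750}$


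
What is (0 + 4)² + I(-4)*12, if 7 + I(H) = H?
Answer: -116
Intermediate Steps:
I(H) = -7 + H
(0 + 4)² + I(-4)*12 = (0 + 4)² + (-7 - 4)*12 = 4² - 11*12 = 16 - 132 = -116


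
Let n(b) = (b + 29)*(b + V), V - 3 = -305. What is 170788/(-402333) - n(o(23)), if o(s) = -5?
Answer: 2964218756/402333 ≈ 7367.6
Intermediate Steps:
V = -302 (V = 3 - 305 = -302)
n(b) = (-302 + b)*(29 + b) (n(b) = (b + 29)*(b - 302) = (29 + b)*(-302 + b) = (-302 + b)*(29 + b))
170788/(-402333) - n(o(23)) = 170788/(-402333) - (-8758 + (-5)² - 273*(-5)) = 170788*(-1/402333) - (-8758 + 25 + 1365) = -170788/402333 - 1*(-7368) = -170788/402333 + 7368 = 2964218756/402333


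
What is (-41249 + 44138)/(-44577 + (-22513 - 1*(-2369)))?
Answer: -2889/64721 ≈ -0.044638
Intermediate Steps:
(-41249 + 44138)/(-44577 + (-22513 - 1*(-2369))) = 2889/(-44577 + (-22513 + 2369)) = 2889/(-44577 - 20144) = 2889/(-64721) = 2889*(-1/64721) = -2889/64721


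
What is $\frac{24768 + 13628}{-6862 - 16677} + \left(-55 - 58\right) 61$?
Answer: $- \frac{162292723}{23539} \approx -6894.6$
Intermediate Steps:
$\frac{24768 + 13628}{-6862 - 16677} + \left(-55 - 58\right) 61 = \frac{38396}{-23539} - 6893 = 38396 \left(- \frac{1}{23539}\right) - 6893 = - \frac{38396}{23539} - 6893 = - \frac{162292723}{23539}$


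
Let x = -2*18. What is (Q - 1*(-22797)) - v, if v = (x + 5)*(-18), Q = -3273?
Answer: 18966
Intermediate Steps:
x = -36
v = 558 (v = (-36 + 5)*(-18) = -31*(-18) = 558)
(Q - 1*(-22797)) - v = (-3273 - 1*(-22797)) - 1*558 = (-3273 + 22797) - 558 = 19524 - 558 = 18966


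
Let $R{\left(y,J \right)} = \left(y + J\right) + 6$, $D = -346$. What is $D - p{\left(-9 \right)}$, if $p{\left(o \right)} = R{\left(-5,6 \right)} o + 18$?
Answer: $-301$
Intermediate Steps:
$R{\left(y,J \right)} = 6 + J + y$ ($R{\left(y,J \right)} = \left(J + y\right) + 6 = 6 + J + y$)
$p{\left(o \right)} = 18 + 7 o$ ($p{\left(o \right)} = \left(6 + 6 - 5\right) o + 18 = 7 o + 18 = 18 + 7 o$)
$D - p{\left(-9 \right)} = -346 - \left(18 + 7 \left(-9\right)\right) = -346 - \left(18 - 63\right) = -346 - -45 = -346 + 45 = -301$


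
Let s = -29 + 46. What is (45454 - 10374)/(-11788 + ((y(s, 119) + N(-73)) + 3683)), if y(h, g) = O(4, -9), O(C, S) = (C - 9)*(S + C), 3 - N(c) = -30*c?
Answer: -35080/10267 ≈ -3.4168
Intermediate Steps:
s = 17
N(c) = 3 + 30*c (N(c) = 3 - (-30)*c = 3 + 30*c)
O(C, S) = (-9 + C)*(C + S)
y(h, g) = 25 (y(h, g) = 4² - 9*4 - 9*(-9) + 4*(-9) = 16 - 36 + 81 - 36 = 25)
(45454 - 10374)/(-11788 + ((y(s, 119) + N(-73)) + 3683)) = (45454 - 10374)/(-11788 + ((25 + (3 + 30*(-73))) + 3683)) = 35080/(-11788 + ((25 + (3 - 2190)) + 3683)) = 35080/(-11788 + ((25 - 2187) + 3683)) = 35080/(-11788 + (-2162 + 3683)) = 35080/(-11788 + 1521) = 35080/(-10267) = 35080*(-1/10267) = -35080/10267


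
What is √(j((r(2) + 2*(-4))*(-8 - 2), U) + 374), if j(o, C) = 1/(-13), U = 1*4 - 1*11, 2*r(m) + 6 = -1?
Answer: √63193/13 ≈ 19.337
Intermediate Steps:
r(m) = -7/2 (r(m) = -3 + (½)*(-1) = -3 - ½ = -7/2)
U = -7 (U = 4 - 11 = -7)
j(o, C) = -1/13
√(j((r(2) + 2*(-4))*(-8 - 2), U) + 374) = √(-1/13 + 374) = √(4861/13) = √63193/13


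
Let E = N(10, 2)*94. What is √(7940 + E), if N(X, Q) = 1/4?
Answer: √31854/2 ≈ 89.238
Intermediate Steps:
N(X, Q) = ¼
E = 47/2 (E = (¼)*94 = 47/2 ≈ 23.500)
√(7940 + E) = √(7940 + 47/2) = √(15927/2) = √31854/2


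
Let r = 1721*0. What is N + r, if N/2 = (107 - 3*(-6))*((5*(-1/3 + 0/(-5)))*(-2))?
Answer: 2500/3 ≈ 833.33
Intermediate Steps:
r = 0
N = 2500/3 (N = 2*((107 - 3*(-6))*((5*(-1/3 + 0/(-5)))*(-2))) = 2*((107 + 18)*((5*(-1*⅓ + 0*(-⅕)))*(-2))) = 2*(125*((5*(-⅓ + 0))*(-2))) = 2*(125*((5*(-⅓))*(-2))) = 2*(125*(-5/3*(-2))) = 2*(125*(10/3)) = 2*(1250/3) = 2500/3 ≈ 833.33)
N + r = 2500/3 + 0 = 2500/3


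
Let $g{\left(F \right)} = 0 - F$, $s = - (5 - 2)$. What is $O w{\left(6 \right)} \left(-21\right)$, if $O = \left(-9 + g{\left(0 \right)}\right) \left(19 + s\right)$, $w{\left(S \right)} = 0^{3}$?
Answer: $0$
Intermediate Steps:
$s = -3$ ($s = \left(-1\right) 3 = -3$)
$w{\left(S \right)} = 0$
$g{\left(F \right)} = - F$
$O = -144$ ($O = \left(-9 - 0\right) \left(19 - 3\right) = \left(-9 + 0\right) 16 = \left(-9\right) 16 = -144$)
$O w{\left(6 \right)} \left(-21\right) = \left(-144\right) 0 \left(-21\right) = 0 \left(-21\right) = 0$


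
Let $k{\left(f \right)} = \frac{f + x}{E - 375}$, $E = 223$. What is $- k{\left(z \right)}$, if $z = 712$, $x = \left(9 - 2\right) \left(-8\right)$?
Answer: $\frac{82}{19} \approx 4.3158$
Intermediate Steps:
$x = -56$ ($x = 7 \left(-8\right) = -56$)
$k{\left(f \right)} = \frac{7}{19} - \frac{f}{152}$ ($k{\left(f \right)} = \frac{f - 56}{223 - 375} = \frac{-56 + f}{-152} = \left(-56 + f\right) \left(- \frac{1}{152}\right) = \frac{7}{19} - \frac{f}{152}$)
$- k{\left(z \right)} = - (\frac{7}{19} - \frac{89}{19}) = \left(-1\right) \left(- \frac{82}{19}\right) = \frac{82}{19}$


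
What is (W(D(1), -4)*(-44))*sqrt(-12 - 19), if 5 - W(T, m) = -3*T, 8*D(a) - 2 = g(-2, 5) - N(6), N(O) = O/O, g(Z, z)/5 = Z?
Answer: -143*I*sqrt(31)/2 ≈ -398.1*I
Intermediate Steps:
g(Z, z) = 5*Z
N(O) = 1
D(a) = -9/8 (D(a) = 1/4 + (5*(-2) - 1*1)/8 = 1/4 + (-10 - 1)/8 = 1/4 + (1/8)*(-11) = 1/4 - 11/8 = -9/8)
W(T, m) = 5 + 3*T (W(T, m) = 5 - (-3)*T = 5 + 3*T)
(W(D(1), -4)*(-44))*sqrt(-12 - 19) = ((5 + 3*(-9/8))*(-44))*sqrt(-12 - 19) = ((5 - 27/8)*(-44))*sqrt(-31) = ((13/8)*(-44))*(I*sqrt(31)) = -143*I*sqrt(31)/2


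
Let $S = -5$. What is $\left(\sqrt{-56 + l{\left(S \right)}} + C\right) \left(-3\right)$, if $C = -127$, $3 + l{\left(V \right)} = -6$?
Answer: $381 - 3 i \sqrt{65} \approx 381.0 - 24.187 i$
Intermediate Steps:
$l{\left(V \right)} = -9$ ($l{\left(V \right)} = -3 - 6 = -9$)
$\left(\sqrt{-56 + l{\left(S \right)}} + C\right) \left(-3\right) = \left(\sqrt{-56 - 9} - 127\right) \left(-3\right) = \left(\sqrt{-65} - 127\right) \left(-3\right) = \left(i \sqrt{65} - 127\right) \left(-3\right) = \left(-127 + i \sqrt{65}\right) \left(-3\right) = 381 - 3 i \sqrt{65}$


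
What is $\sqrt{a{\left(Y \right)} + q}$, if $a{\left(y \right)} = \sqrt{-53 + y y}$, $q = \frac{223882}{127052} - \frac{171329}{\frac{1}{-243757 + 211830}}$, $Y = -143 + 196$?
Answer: $\frac{\sqrt{41728842765279706 + 15257288 \sqrt{689}}}{2762} \approx 73960.0$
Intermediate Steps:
$Y = 53$
$q = \frac{15108197959913}{2762}$ ($q = 223882 \cdot \frac{1}{127052} - \frac{171329}{\frac{1}{-31927}} = \frac{4867}{2762} - \frac{171329}{- \frac{1}{31927}} = \frac{4867}{2762} - -5470020983 = \frac{4867}{2762} + 5470020983 = \frac{15108197959913}{2762} \approx 5.47 \cdot 10^{9}$)
$a{\left(y \right)} = \sqrt{-53 + y^{2}}$
$\sqrt{a{\left(Y \right)} + q} = \sqrt{\sqrt{-53 + 53^{2}} + \frac{15108197959913}{2762}} = \sqrt{\sqrt{-53 + 2809} + \frac{15108197959913}{2762}} = \sqrt{\sqrt{2756} + \frac{15108197959913}{2762}} = \sqrt{2 \sqrt{689} + \frac{15108197959913}{2762}} = \sqrt{\frac{15108197959913}{2762} + 2 \sqrt{689}}$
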